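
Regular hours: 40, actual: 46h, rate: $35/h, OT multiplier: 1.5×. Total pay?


Regular: 40h × $35 = $1400.00
Overtime: 46 - 40 = 6h
OT pay: 6h × $35 × 1.5 = $315.00
Total = $1400.00 + $315.00 = $1715.00

$1715.00


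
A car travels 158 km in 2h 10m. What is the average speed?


72.9 km/h

Distance: 158 km
Time: 2h 10m = 130 min = 130/60 = 13/6 hours
Speed = 158 ÷ (13/6) = 158 × 6 / 13 = 948/13 ≈ 72.9 km/h


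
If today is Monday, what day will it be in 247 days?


Start: Monday (index 0)
(0 + 247) mod 7
= 247 mod 7
= 2
Index 2 → Wednesday

Wednesday


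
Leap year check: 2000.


Rules: divisible by 4 AND (not by 100 OR by 400)
2000 ÷ 4 = 500 exactly → divisible by 4
2000 ÷ 100 = 20 exactly → divisible by 100
2000 ÷ 400 = 5 exactly → divisible by 400
Divisible by 400 → leap year

Yes


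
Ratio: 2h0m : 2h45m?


8:11 (0.73)

Duration 1: 120 minutes
Duration 2: 165 minutes
Ratio = 120:165
GCD = 15
Simplified = 8:11
As a decimal: 8/11 ≈ 0.73


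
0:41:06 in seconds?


Hours: 0 × 3600 = 0
Minutes: 41 × 60 = 2460
Seconds: 6
Total = 0 + 2460 + 6 = 2466

2466 seconds


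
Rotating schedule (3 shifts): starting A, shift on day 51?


Shift C

Shifts: A, B, C
Start: A (index 0)
Day 51: (0 + 51 - 1) mod 3
= 50 mod 3
= 2
Index 2 → shift C


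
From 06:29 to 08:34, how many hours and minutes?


End time in minutes: 8×60 + 34 = 514
Start time in minutes: 6×60 + 29 = 389
Difference = 514 - 389 = 125 minutes
= 2 hours 5 minutes

2h 5m


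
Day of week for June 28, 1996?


Zeller's congruence:
q=28, m=6, k=96, j=19
h = (28 + ⌊13×7/5⌋ + 96 + ⌊96/4⌋ + ⌊19/4⌋ - 2×19) mod 7
= (28 + 18 + 96 + 24 + 4 - 38) mod 7
= 132 mod 7 = 6
h=6 → Friday

Friday


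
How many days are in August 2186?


31 days

Month: August (month 8)
August has 31 days


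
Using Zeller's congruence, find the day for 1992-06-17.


Wednesday

Zeller's congruence:
q=17, m=6, k=92, j=19
h = (17 + ⌊13×7/5⌋ + 92 + ⌊92/4⌋ + ⌊19/4⌋ - 2×19) mod 7
= (17 + 18 + 92 + 23 + 4 - 38) mod 7
= 116 mod 7 = 4
h=4 → Wednesday


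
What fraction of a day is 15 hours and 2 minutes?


Total minutes: 15×60 + 2 = 902
Day = 24×60 = 1440 minutes
Fraction = 902/1440 ≈ 0.6264
As a percentage: 902/1440 × 100 ≈ 62.64%

0.6264 (62.64%)


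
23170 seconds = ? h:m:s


Hours: 23170 ÷ 3600 = 6 remainder 1570
Minutes: 1570 ÷ 60 = 26 remainder 10
Seconds: 10

6h 26m 10s


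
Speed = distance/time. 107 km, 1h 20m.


Distance: 107 km
Time: 1h 20m = 80 min = 80/60 = 4/3 hours
Speed = 107 ÷ (4/3) = 107 × 3 / 4 = 321/4 ≈ 80.3 km/h

80.3 km/h


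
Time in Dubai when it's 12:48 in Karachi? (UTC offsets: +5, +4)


11:48

Time difference = UTC+4 - UTC+5 = -1 hours
New hour = (12 -1) mod 24
= 11 mod 24 = 11
Minutes unchanged → 11:48


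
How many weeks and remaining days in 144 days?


20 weeks 4 days

Weeks: 144 ÷ 7 = 20 remainder 4


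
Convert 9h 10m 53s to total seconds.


33053 seconds

Hours: 9 × 3600 = 32400
Minutes: 10 × 60 = 600
Seconds: 53
Total = 32400 + 600 + 53 = 33053


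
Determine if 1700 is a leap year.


Rules: divisible by 4 AND (not by 100 OR by 400)
1700 ÷ 4 = 425 exactly → divisible by 4
1700 ÷ 100 = 17 exactly → divisible by 100
1700 ÷ 400 = 4 remainder 100 → not divisible by 400
Divisible by 100 but not by 400 → not a leap year

No


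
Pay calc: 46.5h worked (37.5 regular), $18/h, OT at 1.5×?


Regular: 37.5h × $18 = $675.00
Overtime: 46.5 - 37.5 = 9.0h
OT pay: 9.0h × $18 × 1.5 = $243.00
Total = $675.00 + $243.00 = $918.00

$918.00


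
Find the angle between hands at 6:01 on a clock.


174.5°

Hour hand = 6×30 + 1×0.5 = 180.5°
Minute hand = 1×6 = 6°
Difference = |180.5 - 6| = 174.5°


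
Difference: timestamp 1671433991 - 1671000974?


Difference = 1671433991 - 1671000974 = 433017 seconds
In hours: 433017 / 3600 ≈ 120.3
In days: 433017 / 86400 ≈ 5.01

433017 seconds (120.3 hours / 5.01 days)


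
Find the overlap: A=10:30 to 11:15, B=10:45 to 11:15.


30 minutes

Meeting A: 630-675 (in minutes from midnight)
Meeting B: 645-675
Overlap start = max(630, 645) = 645
Overlap end = min(675, 675) = 675
Overlap = max(0, 675 - 645) = 30 min


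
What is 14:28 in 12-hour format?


2:28 PM

Hour: 14
14 - 12 = 2 → PM


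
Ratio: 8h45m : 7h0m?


5:4 (1.25)

Duration 1: 525 minutes
Duration 2: 420 minutes
Ratio = 525:420
GCD = 105
Simplified = 5:4
As a decimal: 5/4 = 1.25


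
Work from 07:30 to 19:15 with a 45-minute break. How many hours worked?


Total time = (19×60+15) - (7×60+30)
= 1155 - 450 = 705 min
Minus break: 705 - 45 = 660 min
= 11h 0m

11h 0m (660 minutes)


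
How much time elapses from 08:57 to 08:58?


0h 1m

End time in minutes: 8×60 + 58 = 538
Start time in minutes: 8×60 + 57 = 537
Difference = 538 - 537 = 1 minutes
= 0 hours 1 minutes


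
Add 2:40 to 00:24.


03:04

Start: 24 minutes from midnight
Add: 160 minutes
Total: 184 minutes
Hours: 184 ÷ 60 = 3 remainder 4


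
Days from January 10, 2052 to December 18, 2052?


343 days

From January 10, 2052 to December 18, 2052
Rest of January 2052: 31 - 10 = 21
Full months: February 2052 29, March 31, April 30, May 31, June 30, July 31, August 31, September 30, October 31, November 30
Days into December 2052: 18
Total = 21 + 29 + 31 + 30 + 31 + 30 + 31 + 31 + 30 + 31 + 30 + 18 = 343 days


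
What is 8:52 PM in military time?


Input: 8:52 PM
PM: 8 + 12 = 20

20:52


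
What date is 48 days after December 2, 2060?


Start: December 2, 2060
Add 48 days
December 2 → January 1: 31 - 2 + 1 = 30 days (48 - 30 = 18 left)
January 1 + 18 = January 19, 2061

January 19, 2061


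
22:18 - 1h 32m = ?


20:46

Start: 1338 minutes from midnight
Subtract: 92 minutes
Remaining: 1338 - 92 = 1246
Hours: 20, Minutes: 46


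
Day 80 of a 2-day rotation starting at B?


Shifts: A, B
Start: B (index 1)
Day 80: (1 + 80 - 1) mod 2
= 80 mod 2
= 0
Index 0 → shift A

Shift A


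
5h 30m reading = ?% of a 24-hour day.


Time: 330 minutes
Day: 1440 minutes
Percentage = (330/1440) × 100 ≈ 22.9%

22.9%


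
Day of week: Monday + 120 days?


Start: Monday (index 0)
(0 + 120) mod 7
= 120 mod 7
= 1
Index 1 → Tuesday

Tuesday


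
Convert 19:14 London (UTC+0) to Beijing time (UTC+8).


03:14 (next day)

Time difference = UTC+8 - UTC+0 = +8 hours
New hour = (19 + 8) mod 24
= 27 mod 24 = 3
Minutes unchanged → 03:14; 27 ≥ 24 → next day


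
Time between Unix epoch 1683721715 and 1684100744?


Difference = 1684100744 - 1683721715 = 379029 seconds
In hours: 379029 / 3600 ≈ 105.3
In days: 379029 / 86400 ≈ 4.39

379029 seconds (105.3 hours / 4.39 days)


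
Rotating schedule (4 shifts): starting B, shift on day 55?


Shifts: A, B, C, D
Start: B (index 1)
Day 55: (1 + 55 - 1) mod 4
= 55 mod 4
= 3
Index 3 → shift D

Shift D


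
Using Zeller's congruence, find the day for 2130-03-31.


Zeller's congruence:
q=31, m=3, k=30, j=21
h = (31 + ⌊13×4/5⌋ + 30 + ⌊30/4⌋ + ⌊21/4⌋ - 2×21) mod 7
= (31 + 10 + 30 + 7 + 5 - 42) mod 7
= 41 mod 7 = 6
h=6 → Friday

Friday


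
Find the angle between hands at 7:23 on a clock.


Hour hand = 7×30 + 23×0.5 = 221.5°
Minute hand = 23×6 = 138°
Difference = |221.5 - 138| = 83.5°

83.5°


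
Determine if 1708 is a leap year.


Yes

Rules: divisible by 4 AND (not by 100 OR by 400)
1708 ÷ 4 = 427 exactly → divisible by 4
1708 ÷ 100 = 17 remainder 8 → not divisible by 100
Divisible by 4 but not by 100 → leap year


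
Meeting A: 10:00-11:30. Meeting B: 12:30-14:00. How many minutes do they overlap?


0 minutes

Meeting A: 600-690 (in minutes from midnight)
Meeting B: 750-840
Overlap start = max(600, 750) = 750
Overlap end = min(690, 840) = 690
Overlap = max(0, 690 - 750) = 0 min


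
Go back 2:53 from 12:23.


Start: 743 minutes from midnight
Subtract: 173 minutes
Remaining: 743 - 173 = 570
Hours: 9, Minutes: 30

09:30


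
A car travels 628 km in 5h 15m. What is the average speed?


Distance: 628 km
Time: 5h 15m = 315 min = 315/60 = 21/4 hours
Speed = 628 ÷ (21/4) = 628 × 4 / 21 = 2512/21 ≈ 119.6 km/h

119.6 km/h


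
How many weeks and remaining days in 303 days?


Weeks: 303 ÷ 7 = 43 remainder 2

43 weeks 2 days


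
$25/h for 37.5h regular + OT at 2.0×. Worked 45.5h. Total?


$1337.50

Regular: 37.5h × $25 = $937.50
Overtime: 45.5 - 37.5 = 8.0h
OT pay: 8.0h × $25 × 2.0 = $400.00
Total = $937.50 + $400.00 = $1337.50


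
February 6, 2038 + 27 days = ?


Start: February 6, 2038
Add 27 days
February 6 → March 1: 28 - 6 + 1 = 23 days (27 - 23 = 4 left)
March 1 + 4 = March 5, 2038

March 5, 2038


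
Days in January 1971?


31 days

Month: January (month 1)
January has 31 days


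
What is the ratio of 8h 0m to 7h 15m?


32:29 (1.10)

Duration 1: 480 minutes
Duration 2: 435 minutes
Ratio = 480:435
GCD = 15
Simplified = 32:29
As a decimal: 32/29 ≈ 1.10


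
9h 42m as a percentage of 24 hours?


Total minutes: 9×60 + 42 = 582
Day = 24×60 = 1440 minutes
Fraction = 582/1440 ≈ 0.4042
As a percentage: 582/1440 × 100 ≈ 40.42%

0.4042 (40.42%)


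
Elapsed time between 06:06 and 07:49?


1h 43m

End time in minutes: 7×60 + 49 = 469
Start time in minutes: 6×60 + 6 = 366
Difference = 469 - 366 = 103 minutes
= 1 hours 43 minutes


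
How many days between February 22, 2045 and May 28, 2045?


From February 22, 2045 to May 28, 2045
Rest of February 2045: 28 - 22 = 6
Full months: March 31, April 30
Days into May 2045: 28
Total = 6 + 31 + 30 + 28 = 95 days

95 days


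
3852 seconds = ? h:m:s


1h 4m 12s

Hours: 3852 ÷ 3600 = 1 remainder 252
Minutes: 252 ÷ 60 = 4 remainder 12
Seconds: 12


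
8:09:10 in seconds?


29350 seconds

Hours: 8 × 3600 = 28800
Minutes: 9 × 60 = 540
Seconds: 10
Total = 28800 + 540 + 10 = 29350


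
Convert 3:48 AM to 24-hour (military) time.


03:48

Input: 3:48 AM
AM hour stays: 3


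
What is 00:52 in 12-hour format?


Hour: 0
0 → 12 AM (midnight)

12:52 AM


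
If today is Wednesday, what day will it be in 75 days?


Start: Wednesday (index 2)
(2 + 75) mod 7
= 77 mod 7
= 0
Index 0 → Monday

Monday


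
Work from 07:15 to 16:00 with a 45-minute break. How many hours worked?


Total time = (16×60+0) - (7×60+15)
= 960 - 435 = 525 min
Minus break: 525 - 45 = 480 min
= 8h 0m

8h 0m (480 minutes)


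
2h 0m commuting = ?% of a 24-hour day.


Time: 120 minutes
Day: 1440 minutes
Percentage = (120/1440) × 100 ≈ 8.3%

8.3%


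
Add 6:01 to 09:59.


16:00

Start: 599 minutes from midnight
Add: 361 minutes
Total: 960 minutes
Hours: 960 ÷ 60 = 16 remainder 0


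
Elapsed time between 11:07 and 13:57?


2h 50m

End time in minutes: 13×60 + 57 = 837
Start time in minutes: 11×60 + 7 = 667
Difference = 837 - 667 = 170 minutes
= 2 hours 50 minutes


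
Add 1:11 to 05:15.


06:26

Start: 315 minutes from midnight
Add: 71 minutes
Total: 386 minutes
Hours: 386 ÷ 60 = 6 remainder 26


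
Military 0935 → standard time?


9:35 AM

Hour: 9
9 < 12 → AM


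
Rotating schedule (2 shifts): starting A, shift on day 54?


Shifts: A, B
Start: A (index 0)
Day 54: (0 + 54 - 1) mod 2
= 53 mod 2
= 1
Index 1 → shift B

Shift B


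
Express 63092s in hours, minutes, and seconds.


17h 31m 32s

Hours: 63092 ÷ 3600 = 17 remainder 1892
Minutes: 1892 ÷ 60 = 31 remainder 32
Seconds: 32


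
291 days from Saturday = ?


Wednesday

Start: Saturday (index 5)
(5 + 291) mod 7
= 296 mod 7
= 2
Index 2 → Wednesday


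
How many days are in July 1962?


Month: July (month 7)
July has 31 days

31 days


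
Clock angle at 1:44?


148.0°

Hour hand = 1×30 + 44×0.5 = 52.0°
Minute hand = 44×6 = 264°
Difference = |52.0 - 264| = 212.0°
Since > 180°: 360 - 212.0 = 148.0°


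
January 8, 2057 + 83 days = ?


April 1, 2057

Start: January 8, 2057
Add 83 days
January 8 → February 1: 31 - 8 + 1 = 24 days (83 - 24 = 59 left)
February 1 → March 1: 28 - 1 + 1 = 28 days (59 - 28 = 31 left)
March 1 → April 1: 31 - 1 + 1 = 31 days (31 - 31 = 0 left)
Land exactly on April 1, 2057


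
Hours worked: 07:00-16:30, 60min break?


8h 30m (510 minutes)

Total time = (16×60+30) - (7×60+0)
= 990 - 420 = 570 min
Minus break: 570 - 60 = 510 min
= 8h 30m


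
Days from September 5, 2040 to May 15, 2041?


252 days

From September 5, 2040 to May 15, 2041
Rest of September 2040: 30 - 5 = 25
Full months: October 31, November 30, December 31, January 31, February 2041 28, March 31, April 30
Days into May 2041: 15
Total = 25 + 31 + 30 + 31 + 31 + 28 + 31 + 30 + 15 = 252 days


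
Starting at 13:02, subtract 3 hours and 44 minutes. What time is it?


Start: 782 minutes from midnight
Subtract: 224 minutes
Remaining: 782 - 224 = 558
Hours: 9, Minutes: 18

09:18


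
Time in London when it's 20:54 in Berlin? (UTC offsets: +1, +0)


Time difference = UTC+0 - UTC+1 = -1 hours
New hour = (20 -1) mod 24
= 19 mod 24 = 19
Minutes unchanged → 19:54

19:54


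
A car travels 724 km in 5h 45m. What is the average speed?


125.9 km/h

Distance: 724 km
Time: 5h 45m = 345 min = 345/60 = 23/4 hours
Speed = 724 ÷ (23/4) = 724 × 4 / 23 = 2896/23 ≈ 125.9 km/h


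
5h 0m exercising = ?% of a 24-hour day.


Time: 300 minutes
Day: 1440 minutes
Percentage = (300/1440) × 100 ≈ 20.8%

20.8%


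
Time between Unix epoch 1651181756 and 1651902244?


Difference = 1651902244 - 1651181756 = 720488 seconds
In hours: 720488 / 3600 ≈ 200.1
In days: 720488 / 86400 ≈ 8.34

720488 seconds (200.1 hours / 8.34 days)


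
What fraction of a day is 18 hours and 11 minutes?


0.7576 (75.76%)

Total minutes: 18×60 + 11 = 1091
Day = 24×60 = 1440 minutes
Fraction = 1091/1440 ≈ 0.7576
As a percentage: 1091/1440 × 100 ≈ 75.76%


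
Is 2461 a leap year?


Rules: divisible by 4 AND (not by 100 OR by 400)
2461 ÷ 4 = 615 remainder 1 → not divisible by 4
Not divisible by 4 → not a leap year

No


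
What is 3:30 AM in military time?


Input: 3:30 AM
AM hour stays: 3

03:30


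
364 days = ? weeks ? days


Weeks: 364 ÷ 7 = 52 remainder 0

52 weeks 0 days


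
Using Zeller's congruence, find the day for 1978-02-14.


Tuesday

Zeller's congruence:
q=14, m=14, k=77, j=19
h = (14 + ⌊13×15/5⌋ + 77 + ⌊77/4⌋ + ⌊19/4⌋ - 2×19) mod 7
= (14 + 39 + 77 + 19 + 4 - 38) mod 7
= 115 mod 7 = 3
h=3 → Tuesday


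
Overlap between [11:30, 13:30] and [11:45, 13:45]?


Meeting A: 690-810 (in minutes from midnight)
Meeting B: 705-825
Overlap start = max(690, 705) = 705
Overlap end = min(810, 825) = 810
Overlap = max(0, 810 - 705) = 105 min

105 minutes


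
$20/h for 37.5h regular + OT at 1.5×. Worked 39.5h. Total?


Regular: 37.5h × $20 = $750.00
Overtime: 39.5 - 37.5 = 2.0h
OT pay: 2.0h × $20 × 1.5 = $60.00
Total = $750.00 + $60.00 = $810.00

$810.00


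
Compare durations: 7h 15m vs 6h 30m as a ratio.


29:26 (1.12)

Duration 1: 435 minutes
Duration 2: 390 minutes
Ratio = 435:390
GCD = 15
Simplified = 29:26
As a decimal: 29/26 ≈ 1.12


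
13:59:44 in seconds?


50384 seconds

Hours: 13 × 3600 = 46800
Minutes: 59 × 60 = 3540
Seconds: 44
Total = 46800 + 3540 + 44 = 50384


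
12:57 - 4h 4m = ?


Start: 777 minutes from midnight
Subtract: 244 minutes
Remaining: 777 - 244 = 533
Hours: 8, Minutes: 53

08:53


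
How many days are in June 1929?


Month: June (month 6)
June has 30 days

30 days


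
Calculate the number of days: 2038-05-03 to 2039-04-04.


From May 3, 2038 to April 4, 2039
Rest of May 2038: 31 - 3 = 28
Full months: June 30, July 31, August 31, September 30, October 31, November 30, December 31, January 31, February 2039 28, March 31
Days into April 2039: 4
Total = 28 + 30 + 31 + 31 + 30 + 31 + 30 + 31 + 31 + 28 + 31 + 4 = 336 days

336 days


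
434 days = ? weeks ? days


62 weeks 0 days

Weeks: 434 ÷ 7 = 62 remainder 0


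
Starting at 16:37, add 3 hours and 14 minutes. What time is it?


19:51

Start: 997 minutes from midnight
Add: 194 minutes
Total: 1191 minutes
Hours: 1191 ÷ 60 = 19 remainder 51


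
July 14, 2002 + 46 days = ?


August 29, 2002

Start: July 14, 2002
Add 46 days
July 14 → August 1: 31 - 14 + 1 = 18 days (46 - 18 = 28 left)
August 1 + 28 = August 29, 2002


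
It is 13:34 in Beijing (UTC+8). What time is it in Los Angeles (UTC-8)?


Time difference = UTC-8 - UTC+8 = -16 hours
New hour = (13 -16) mod 24
= -3 mod 24 = 21
Minutes unchanged → 21:34; -3 < 0 → previous day

21:34 (previous day)


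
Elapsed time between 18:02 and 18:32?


0h 30m

End time in minutes: 18×60 + 32 = 1112
Start time in minutes: 18×60 + 2 = 1082
Difference = 1112 - 1082 = 30 minutes
= 0 hours 30 minutes


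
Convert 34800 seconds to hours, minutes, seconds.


9h 40m 0s

Hours: 34800 ÷ 3600 = 9 remainder 2400
Minutes: 2400 ÷ 60 = 40 remainder 0
Seconds: 0


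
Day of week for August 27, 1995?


Sunday

Zeller's congruence:
q=27, m=8, k=95, j=19
h = (27 + ⌊13×9/5⌋ + 95 + ⌊95/4⌋ + ⌊19/4⌋ - 2×19) mod 7
= (27 + 23 + 95 + 23 + 4 - 38) mod 7
= 134 mod 7 = 1
h=1 → Sunday


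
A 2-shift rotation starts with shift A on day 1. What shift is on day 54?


Shift B

Shifts: A, B
Start: A (index 0)
Day 54: (0 + 54 - 1) mod 2
= 53 mod 2
= 1
Index 1 → shift B


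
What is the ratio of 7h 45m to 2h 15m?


Duration 1: 465 minutes
Duration 2: 135 minutes
Ratio = 465:135
GCD = 15
Simplified = 31:9
As a decimal: 31/9 ≈ 3.44

31:9 (3.44)


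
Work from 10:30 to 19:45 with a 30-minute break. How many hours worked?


8h 45m (525 minutes)

Total time = (19×60+45) - (10×60+30)
= 1185 - 630 = 555 min
Minus break: 555 - 30 = 525 min
= 8h 45m


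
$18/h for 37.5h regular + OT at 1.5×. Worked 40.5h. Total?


Regular: 37.5h × $18 = $675.00
Overtime: 40.5 - 37.5 = 3.0h
OT pay: 3.0h × $18 × 1.5 = $81.00
Total = $675.00 + $81.00 = $756.00

$756.00


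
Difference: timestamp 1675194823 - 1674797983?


396840 seconds (110.2 hours / 4.59 days)

Difference = 1675194823 - 1674797983 = 396840 seconds
In hours: 396840 / 3600 ≈ 110.2
In days: 396840 / 86400 ≈ 4.59


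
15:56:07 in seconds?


Hours: 15 × 3600 = 54000
Minutes: 56 × 60 = 3360
Seconds: 7
Total = 54000 + 3360 + 7 = 57367

57367 seconds


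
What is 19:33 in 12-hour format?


Hour: 19
19 - 12 = 7 → PM

7:33 PM


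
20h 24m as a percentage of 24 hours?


Total minutes: 20×60 + 24 = 1224
Day = 24×60 = 1440 minutes
Fraction = 1224/1440 = 0.8500
As a percentage: 1224/1440 × 100 = 85.00%

0.8500 (85.00%)


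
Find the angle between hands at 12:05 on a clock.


27.5°

Hour hand (12 ≡ 0 on the dial): 0×30 + 5×0.5 = 2.5°
Minute hand = 5×6 = 30°
Difference = |2.5 - 30| = 27.5°


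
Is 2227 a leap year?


Rules: divisible by 4 AND (not by 100 OR by 400)
2227 ÷ 4 = 556 remainder 3 → not divisible by 4
Not divisible by 4 → not a leap year

No


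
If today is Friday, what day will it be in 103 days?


Wednesday

Start: Friday (index 4)
(4 + 103) mod 7
= 107 mod 7
= 2
Index 2 → Wednesday


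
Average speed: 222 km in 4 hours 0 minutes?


55.5 km/h

Distance: 222 km
Time: 4 hours
Speed = 222 / 4 = 55.5 km/h


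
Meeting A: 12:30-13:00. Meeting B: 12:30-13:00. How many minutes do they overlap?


30 minutes

Meeting A: 750-780 (in minutes from midnight)
Meeting B: 750-780
Overlap start = max(750, 750) = 750
Overlap end = min(780, 780) = 780
Overlap = max(0, 780 - 750) = 30 min


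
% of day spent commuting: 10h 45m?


Time: 645 minutes
Day: 1440 minutes
Percentage = (645/1440) × 100 ≈ 44.8%

44.8%


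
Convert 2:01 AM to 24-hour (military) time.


02:01

Input: 2:01 AM
AM hour stays: 2


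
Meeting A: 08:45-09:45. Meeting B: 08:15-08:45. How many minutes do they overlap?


Meeting A: 525-585 (in minutes from midnight)
Meeting B: 495-525
Overlap start = max(525, 495) = 525
Overlap end = min(585, 525) = 525
Overlap = max(0, 525 - 525) = 0 min

0 minutes


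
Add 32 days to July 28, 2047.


Start: July 28, 2047
Add 32 days
July 28 → August 1: 31 - 28 + 1 = 4 days (32 - 4 = 28 left)
August 1 + 28 = August 29, 2047

August 29, 2047


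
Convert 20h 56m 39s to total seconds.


75399 seconds

Hours: 20 × 3600 = 72000
Minutes: 56 × 60 = 3360
Seconds: 39
Total = 72000 + 3360 + 39 = 75399


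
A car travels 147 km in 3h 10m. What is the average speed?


Distance: 147 km
Time: 3h 10m = 190 min = 190/60 = 19/6 hours
Speed = 147 ÷ (19/6) = 147 × 6 / 19 = 882/19 ≈ 46.4 km/h

46.4 km/h


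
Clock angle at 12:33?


178.5°

Hour hand (12 ≡ 0 on the dial): 0×30 + 33×0.5 = 16.5°
Minute hand = 33×6 = 198°
Difference = |16.5 - 198| = 181.5°
Since > 180°: 360 - 181.5 = 178.5°


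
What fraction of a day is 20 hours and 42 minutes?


Total minutes: 20×60 + 42 = 1242
Day = 24×60 = 1440 minutes
Fraction = 1242/1440 = 0.8625
As a percentage: 1242/1440 × 100 = 86.25%

0.8625 (86.25%)


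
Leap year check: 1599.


Rules: divisible by 4 AND (not by 100 OR by 400)
1599 ÷ 4 = 399 remainder 3 → not divisible by 4
Not divisible by 4 → not a leap year

No


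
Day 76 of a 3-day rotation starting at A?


Shift A

Shifts: A, B, C
Start: A (index 0)
Day 76: (0 + 76 - 1) mod 3
= 75 mod 3
= 0
Index 0 → shift A


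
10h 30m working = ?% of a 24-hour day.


Time: 630 minutes
Day: 1440 minutes
Percentage = (630/1440) × 100 ≈ 43.8%

43.8%


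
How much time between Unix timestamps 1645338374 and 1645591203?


Difference = 1645591203 - 1645338374 = 252829 seconds
In hours: 252829 / 3600 ≈ 70.2
In days: 252829 / 86400 ≈ 2.93

252829 seconds (70.2 hours / 2.93 days)


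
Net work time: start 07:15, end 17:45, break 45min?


Total time = (17×60+45) - (7×60+15)
= 1065 - 435 = 630 min
Minus break: 630 - 45 = 585 min
= 9h 45m

9h 45m (585 minutes)


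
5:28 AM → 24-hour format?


05:28

Input: 5:28 AM
AM hour stays: 5


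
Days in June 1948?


Month: June (month 6)
June has 30 days

30 days


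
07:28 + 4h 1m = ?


Start: 448 minutes from midnight
Add: 241 minutes
Total: 689 minutes
Hours: 689 ÷ 60 = 11 remainder 29

11:29


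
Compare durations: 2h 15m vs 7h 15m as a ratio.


Duration 1: 135 minutes
Duration 2: 435 minutes
Ratio = 135:435
GCD = 15
Simplified = 9:29
As a decimal: 9/29 ≈ 0.31

9:29 (0.31)


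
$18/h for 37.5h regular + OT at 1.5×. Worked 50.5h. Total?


Regular: 37.5h × $18 = $675.00
Overtime: 50.5 - 37.5 = 13.0h
OT pay: 13.0h × $18 × 1.5 = $351.00
Total = $675.00 + $351.00 = $1026.00

$1026.00


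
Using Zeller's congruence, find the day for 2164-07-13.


Zeller's congruence:
q=13, m=7, k=64, j=21
h = (13 + ⌊13×8/5⌋ + 64 + ⌊64/4⌋ + ⌊21/4⌋ - 2×21) mod 7
= (13 + 20 + 64 + 16 + 5 - 42) mod 7
= 76 mod 7 = 6
h=6 → Friday

Friday


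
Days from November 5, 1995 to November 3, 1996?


From November 5, 1995 to November 3, 1996
Rest of November 1995: 30 - 5 = 25
Full months: December 31, January 31, February 1996 29, March 31, April 30, May 31, June 30, July 31, August 31, September 30, October 31
Days into November 1996: 3
Total = 25 + 31 + 31 + 29 + 31 + 30 + 31 + 30 + 31 + 31 + 30 + 31 + 3 = 364 days

364 days


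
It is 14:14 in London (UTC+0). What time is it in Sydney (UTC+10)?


00:14 (next day)

Time difference = UTC+10 - UTC+0 = +10 hours
New hour = (14 + 10) mod 24
= 24 mod 24 = 0
Minutes unchanged → 00:14; 24 ≥ 24 → next day


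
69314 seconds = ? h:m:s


19h 15m 14s

Hours: 69314 ÷ 3600 = 19 remainder 914
Minutes: 914 ÷ 60 = 15 remainder 14
Seconds: 14


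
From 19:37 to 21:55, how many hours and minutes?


2h 18m

End time in minutes: 21×60 + 55 = 1315
Start time in minutes: 19×60 + 37 = 1177
Difference = 1315 - 1177 = 138 minutes
= 2 hours 18 minutes


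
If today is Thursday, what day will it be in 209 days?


Start: Thursday (index 3)
(3 + 209) mod 7
= 212 mod 7
= 2
Index 2 → Wednesday

Wednesday


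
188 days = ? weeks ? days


Weeks: 188 ÷ 7 = 26 remainder 6

26 weeks 6 days


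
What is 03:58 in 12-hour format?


Hour: 3
3 < 12 → AM

3:58 AM


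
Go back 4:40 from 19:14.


Start: 1154 minutes from midnight
Subtract: 280 minutes
Remaining: 1154 - 280 = 874
Hours: 14, Minutes: 34

14:34


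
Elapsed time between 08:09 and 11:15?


End time in minutes: 11×60 + 15 = 675
Start time in minutes: 8×60 + 9 = 489
Difference = 675 - 489 = 186 minutes
= 3 hours 6 minutes

3h 6m


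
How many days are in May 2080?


Month: May (month 5)
May has 31 days

31 days


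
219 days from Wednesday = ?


Friday

Start: Wednesday (index 2)
(2 + 219) mod 7
= 221 mod 7
= 4
Index 4 → Friday


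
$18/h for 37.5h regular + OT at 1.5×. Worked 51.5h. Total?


$1053.00

Regular: 37.5h × $18 = $675.00
Overtime: 51.5 - 37.5 = 14.0h
OT pay: 14.0h × $18 × 1.5 = $378.00
Total = $675.00 + $378.00 = $1053.00


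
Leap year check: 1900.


Rules: divisible by 4 AND (not by 100 OR by 400)
1900 ÷ 4 = 475 exactly → divisible by 4
1900 ÷ 100 = 19 exactly → divisible by 100
1900 ÷ 400 = 4 remainder 300 → not divisible by 400
Divisible by 100 but not by 400 → not a leap year

No


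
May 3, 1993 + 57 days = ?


Start: May 3, 1993
Add 57 days
May 3 → June 1: 31 - 3 + 1 = 29 days (57 - 29 = 28 left)
June 1 + 28 = June 29, 1993

June 29, 1993


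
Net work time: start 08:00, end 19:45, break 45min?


Total time = (19×60+45) - (8×60+0)
= 1185 - 480 = 705 min
Minus break: 705 - 45 = 660 min
= 11h 0m

11h 0m (660 minutes)


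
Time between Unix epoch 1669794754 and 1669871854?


Difference = 1669871854 - 1669794754 = 77100 seconds
In hours: 77100 / 3600 ≈ 21.4
In days: 77100 / 86400 ≈ 0.89

77100 seconds (21.4 hours / 0.89 days)


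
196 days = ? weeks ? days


Weeks: 196 ÷ 7 = 28 remainder 0

28 weeks 0 days


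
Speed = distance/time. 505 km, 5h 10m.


Distance: 505 km
Time: 5h 10m = 310 min = 310/60 = 31/6 hours
Speed = 505 ÷ (31/6) = 505 × 6 / 31 = 3030/31 ≈ 97.7 km/h

97.7 km/h


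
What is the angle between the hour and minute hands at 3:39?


124.5°

Hour hand = 3×30 + 39×0.5 = 109.5°
Minute hand = 39×6 = 234°
Difference = |109.5 - 234| = 124.5°


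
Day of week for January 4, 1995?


Zeller's congruence:
q=4, m=13, k=94, j=19
h = (4 + ⌊13×14/5⌋ + 94 + ⌊94/4⌋ + ⌊19/4⌋ - 2×19) mod 7
= (4 + 36 + 94 + 23 + 4 - 38) mod 7
= 123 mod 7 = 4
h=4 → Wednesday

Wednesday


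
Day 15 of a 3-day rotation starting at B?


Shifts: A, B, C
Start: B (index 1)
Day 15: (1 + 15 - 1) mod 3
= 15 mod 3
= 0
Index 0 → shift A

Shift A


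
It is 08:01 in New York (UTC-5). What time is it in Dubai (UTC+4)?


Time difference = UTC+4 - UTC-5 = +9 hours
New hour = (8 + 9) mod 24
= 17 mod 24 = 17
Minutes unchanged → 17:01

17:01


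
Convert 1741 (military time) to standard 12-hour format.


Hour: 17
17 - 12 = 5 → PM

5:41 PM


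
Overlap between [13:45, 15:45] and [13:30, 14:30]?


45 minutes

Meeting A: 825-945 (in minutes from midnight)
Meeting B: 810-870
Overlap start = max(825, 810) = 825
Overlap end = min(945, 870) = 870
Overlap = max(0, 870 - 825) = 45 min


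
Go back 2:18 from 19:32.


Start: 1172 minutes from midnight
Subtract: 138 minutes
Remaining: 1172 - 138 = 1034
Hours: 17, Minutes: 14

17:14


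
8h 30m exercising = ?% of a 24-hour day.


Time: 510 minutes
Day: 1440 minutes
Percentage = (510/1440) × 100 ≈ 35.4%

35.4%


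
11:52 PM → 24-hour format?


23:52

Input: 11:52 PM
PM: 11 + 12 = 23


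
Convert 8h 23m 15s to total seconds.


Hours: 8 × 3600 = 28800
Minutes: 23 × 60 = 1380
Seconds: 15
Total = 28800 + 1380 + 15 = 30195

30195 seconds


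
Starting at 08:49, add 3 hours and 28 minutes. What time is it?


Start: 529 minutes from midnight
Add: 208 minutes
Total: 737 minutes
Hours: 737 ÷ 60 = 12 remainder 17

12:17


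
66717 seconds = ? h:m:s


Hours: 66717 ÷ 3600 = 18 remainder 1917
Minutes: 1917 ÷ 60 = 31 remainder 57
Seconds: 57

18h 31m 57s


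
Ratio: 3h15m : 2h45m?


Duration 1: 195 minutes
Duration 2: 165 minutes
Ratio = 195:165
GCD = 15
Simplified = 13:11
As a decimal: 13/11 ≈ 1.18

13:11 (1.18)


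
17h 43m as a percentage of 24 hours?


0.7382 (73.82%)

Total minutes: 17×60 + 43 = 1063
Day = 24×60 = 1440 minutes
Fraction = 1063/1440 ≈ 0.7382
As a percentage: 1063/1440 × 100 ≈ 73.82%


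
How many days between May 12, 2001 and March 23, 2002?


From May 12, 2001 to March 23, 2002
Rest of May 2001: 31 - 12 = 19
Full months: June 30, July 31, August 31, September 30, October 31, November 30, December 31, January 31, February 2002 28
Days into March 2002: 23
Total = 19 + 30 + 31 + 31 + 30 + 31 + 30 + 31 + 31 + 28 + 23 = 315 days

315 days


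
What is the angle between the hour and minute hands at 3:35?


Hour hand = 3×30 + 35×0.5 = 107.5°
Minute hand = 35×6 = 210°
Difference = |107.5 - 210| = 102.5°

102.5°


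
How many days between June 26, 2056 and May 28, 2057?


From June 26, 2056 to May 28, 2057
Rest of June 2056: 30 - 26 = 4
Full months: July 31, August 31, September 30, October 31, November 30, December 31, January 31, February 2057 28, March 31, April 30
Days into May 2057: 28
Total = 4 + 31 + 31 + 30 + 31 + 30 + 31 + 31 + 28 + 31 + 30 + 28 = 336 days

336 days


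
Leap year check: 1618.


Rules: divisible by 4 AND (not by 100 OR by 400)
1618 ÷ 4 = 404 remainder 2 → not divisible by 4
Not divisible by 4 → not a leap year

No


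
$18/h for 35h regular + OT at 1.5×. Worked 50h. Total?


$1035.00

Regular: 35h × $18 = $630.00
Overtime: 50 - 35 = 15h
OT pay: 15h × $18 × 1.5 = $405.00
Total = $630.00 + $405.00 = $1035.00


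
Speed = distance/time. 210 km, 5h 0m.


42.0 km/h

Distance: 210 km
Time: 5 hours
Speed = 210 / 5 = 42.0 km/h


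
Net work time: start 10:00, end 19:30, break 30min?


Total time = (19×60+30) - (10×60+0)
= 1170 - 600 = 570 min
Minus break: 570 - 30 = 540 min
= 9h 0m

9h 0m (540 minutes)


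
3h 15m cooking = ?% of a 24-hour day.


13.5%

Time: 195 minutes
Day: 1440 minutes
Percentage = (195/1440) × 100 ≈ 13.5%


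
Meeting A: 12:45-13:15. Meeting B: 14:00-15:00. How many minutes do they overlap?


Meeting A: 765-795 (in minutes from midnight)
Meeting B: 840-900
Overlap start = max(765, 840) = 840
Overlap end = min(795, 900) = 795
Overlap = max(0, 795 - 840) = 0 min

0 minutes


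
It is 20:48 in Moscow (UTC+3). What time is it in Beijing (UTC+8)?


01:48 (next day)

Time difference = UTC+8 - UTC+3 = +5 hours
New hour = (20 + 5) mod 24
= 25 mod 24 = 1
Minutes unchanged → 01:48; 25 ≥ 24 → next day


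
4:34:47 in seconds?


16487 seconds

Hours: 4 × 3600 = 14400
Minutes: 34 × 60 = 2040
Seconds: 47
Total = 14400 + 2040 + 47 = 16487


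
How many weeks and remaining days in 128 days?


Weeks: 128 ÷ 7 = 18 remainder 2

18 weeks 2 days


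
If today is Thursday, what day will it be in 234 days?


Sunday

Start: Thursday (index 3)
(3 + 234) mod 7
= 237 mod 7
= 6
Index 6 → Sunday


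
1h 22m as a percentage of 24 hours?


0.0569 (5.69%)

Total minutes: 1×60 + 22 = 82
Day = 24×60 = 1440 minutes
Fraction = 82/1440 ≈ 0.0569
As a percentage: 82/1440 × 100 ≈ 5.69%


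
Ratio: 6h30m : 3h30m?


13:7 (1.86)

Duration 1: 390 minutes
Duration 2: 210 minutes
Ratio = 390:210
GCD = 30
Simplified = 13:7
As a decimal: 13/7 ≈ 1.86


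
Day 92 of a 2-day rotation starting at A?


Shifts: A, B
Start: A (index 0)
Day 92: (0 + 92 - 1) mod 2
= 91 mod 2
= 1
Index 1 → shift B

Shift B


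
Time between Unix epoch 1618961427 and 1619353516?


392089 seconds (108.9 hours / 4.54 days)

Difference = 1619353516 - 1618961427 = 392089 seconds
In hours: 392089 / 3600 ≈ 108.9
In days: 392089 / 86400 ≈ 4.54


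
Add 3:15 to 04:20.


07:35

Start: 260 minutes from midnight
Add: 195 minutes
Total: 455 minutes
Hours: 455 ÷ 60 = 7 remainder 35


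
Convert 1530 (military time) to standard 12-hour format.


Hour: 15
15 - 12 = 3 → PM

3:30 PM


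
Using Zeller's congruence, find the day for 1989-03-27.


Monday

Zeller's congruence:
q=27, m=3, k=89, j=19
h = (27 + ⌊13×4/5⌋ + 89 + ⌊89/4⌋ + ⌊19/4⌋ - 2×19) mod 7
= (27 + 10 + 89 + 22 + 4 - 38) mod 7
= 114 mod 7 = 2
h=2 → Monday


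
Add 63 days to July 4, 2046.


Start: July 4, 2046
Add 63 days
July 4 → August 1: 31 - 4 + 1 = 28 days (63 - 28 = 35 left)
August 1 → September 1: 31 - 1 + 1 = 31 days (35 - 31 = 4 left)
September 1 + 4 = September 5, 2046

September 5, 2046


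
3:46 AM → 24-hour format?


Input: 3:46 AM
AM hour stays: 3

03:46


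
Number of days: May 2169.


Month: May (month 5)
May has 31 days

31 days


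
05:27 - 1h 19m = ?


04:08

Start: 327 minutes from midnight
Subtract: 79 minutes
Remaining: 327 - 79 = 248
Hours: 4, Minutes: 8


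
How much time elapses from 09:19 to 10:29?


1h 10m

End time in minutes: 10×60 + 29 = 629
Start time in minutes: 9×60 + 19 = 559
Difference = 629 - 559 = 70 minutes
= 1 hours 10 minutes


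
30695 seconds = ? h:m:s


8h 31m 35s

Hours: 30695 ÷ 3600 = 8 remainder 1895
Minutes: 1895 ÷ 60 = 31 remainder 35
Seconds: 35


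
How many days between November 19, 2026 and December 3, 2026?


From November 19, 2026 to December 3, 2026
Rest of November 2026: 30 - 19 = 11
Days into December 2026: 3
Total = 11 + 3 = 14 days

14 days


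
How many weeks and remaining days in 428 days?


Weeks: 428 ÷ 7 = 61 remainder 1

61 weeks 1 days


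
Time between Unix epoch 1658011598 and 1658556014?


Difference = 1658556014 - 1658011598 = 544416 seconds
In hours: 544416 / 3600 ≈ 151.2
In days: 544416 / 86400 ≈ 6.30

544416 seconds (151.2 hours / 6.30 days)


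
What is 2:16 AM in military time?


02:16

Input: 2:16 AM
AM hour stays: 2


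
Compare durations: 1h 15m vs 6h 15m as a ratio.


1:5 (0.20)

Duration 1: 75 minutes
Duration 2: 375 minutes
Ratio = 75:375
GCD = 75
Simplified = 1:5
As a decimal: 1/5 = 0.20


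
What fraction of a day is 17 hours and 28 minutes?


Total minutes: 17×60 + 28 = 1048
Day = 24×60 = 1440 minutes
Fraction = 1048/1440 ≈ 0.7278
As a percentage: 1048/1440 × 100 ≈ 72.78%

0.7278 (72.78%)


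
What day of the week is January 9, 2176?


Zeller's congruence:
q=9, m=13, k=75, j=21
h = (9 + ⌊13×14/5⌋ + 75 + ⌊75/4⌋ + ⌊21/4⌋ - 2×21) mod 7
= (9 + 36 + 75 + 18 + 5 - 42) mod 7
= 101 mod 7 = 3
h=3 → Tuesday

Tuesday


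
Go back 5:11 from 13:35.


Start: 815 minutes from midnight
Subtract: 311 minutes
Remaining: 815 - 311 = 504
Hours: 8, Minutes: 24

08:24


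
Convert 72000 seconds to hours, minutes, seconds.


20h 0m 0s

Hours: 72000 ÷ 3600 = 20 remainder 0
Minutes: 0 ÷ 60 = 0 remainder 0
Seconds: 0


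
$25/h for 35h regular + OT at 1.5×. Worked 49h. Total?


$1400.00

Regular: 35h × $25 = $875.00
Overtime: 49 - 35 = 14h
OT pay: 14h × $25 × 1.5 = $525.00
Total = $875.00 + $525.00 = $1400.00


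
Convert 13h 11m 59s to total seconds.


47519 seconds

Hours: 13 × 3600 = 46800
Minutes: 11 × 60 = 660
Seconds: 59
Total = 46800 + 660 + 59 = 47519


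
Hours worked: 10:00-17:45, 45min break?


Total time = (17×60+45) - (10×60+0)
= 1065 - 600 = 465 min
Minus break: 465 - 45 = 420 min
= 7h 0m

7h 0m (420 minutes)


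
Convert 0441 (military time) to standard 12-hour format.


Hour: 4
4 < 12 → AM

4:41 AM


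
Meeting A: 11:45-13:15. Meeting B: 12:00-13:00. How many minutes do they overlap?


60 minutes

Meeting A: 705-795 (in minutes from midnight)
Meeting B: 720-780
Overlap start = max(705, 720) = 720
Overlap end = min(795, 780) = 780
Overlap = max(0, 780 - 720) = 60 min


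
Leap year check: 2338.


Rules: divisible by 4 AND (not by 100 OR by 400)
2338 ÷ 4 = 584 remainder 2 → not divisible by 4
Not divisible by 4 → not a leap year

No


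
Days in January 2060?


Month: January (month 1)
January has 31 days

31 days


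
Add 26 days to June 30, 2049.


July 26, 2049

Start: June 30, 2049
Add 26 days
June 30 → July 1: 30 - 30 + 1 = 1 days (26 - 1 = 25 left)
July 1 + 25 = July 26, 2049


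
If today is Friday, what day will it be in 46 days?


Start: Friday (index 4)
(4 + 46) mod 7
= 50 mod 7
= 1
Index 1 → Tuesday

Tuesday


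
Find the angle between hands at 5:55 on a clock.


152.5°

Hour hand = 5×30 + 55×0.5 = 177.5°
Minute hand = 55×6 = 330°
Difference = |177.5 - 330| = 152.5°


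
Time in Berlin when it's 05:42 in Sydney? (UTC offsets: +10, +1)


Time difference = UTC+1 - UTC+10 = -9 hours
New hour = (5 -9) mod 24
= -4 mod 24 = 20
Minutes unchanged → 20:42; -4 < 0 → previous day

20:42 (previous day)


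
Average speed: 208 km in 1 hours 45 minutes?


Distance: 208 km
Time: 1h 45m = 105 min = 105/60 = 7/4 hours
Speed = 208 ÷ (7/4) = 208 × 4 / 7 = 832/7 ≈ 118.9 km/h

118.9 km/h


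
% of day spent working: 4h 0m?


16.7%

Time: 240 minutes
Day: 1440 minutes
Percentage = (240/1440) × 100 ≈ 16.7%


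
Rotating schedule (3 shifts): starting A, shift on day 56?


Shift B

Shifts: A, B, C
Start: A (index 0)
Day 56: (0 + 56 - 1) mod 3
= 55 mod 3
= 1
Index 1 → shift B


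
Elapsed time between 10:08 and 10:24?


0h 16m

End time in minutes: 10×60 + 24 = 624
Start time in minutes: 10×60 + 8 = 608
Difference = 624 - 608 = 16 minutes
= 0 hours 16 minutes


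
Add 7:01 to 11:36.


Start: 696 minutes from midnight
Add: 421 minutes
Total: 1117 minutes
Hours: 1117 ÷ 60 = 18 remainder 37

18:37


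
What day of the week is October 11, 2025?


Saturday

Zeller's congruence:
q=11, m=10, k=25, j=20
h = (11 + ⌊13×11/5⌋ + 25 + ⌊25/4⌋ + ⌊20/4⌋ - 2×20) mod 7
= (11 + 28 + 25 + 6 + 5 - 40) mod 7
= 35 mod 7 = 0
h=0 → Saturday


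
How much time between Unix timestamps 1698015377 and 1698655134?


Difference = 1698655134 - 1698015377 = 639757 seconds
In hours: 639757 / 3600 ≈ 177.7
In days: 639757 / 86400 ≈ 7.40

639757 seconds (177.7 hours / 7.40 days)


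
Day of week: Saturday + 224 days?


Start: Saturday (index 5)
(5 + 224) mod 7
= 229 mod 7
= 5
Index 5 → Saturday

Saturday


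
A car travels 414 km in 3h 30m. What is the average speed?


118.3 km/h

Distance: 414 km
Time: 3h 30m = 210 min = 210/60 = 7/2 hours
Speed = 414 ÷ (7/2) = 414 × 2 / 7 = 828/7 ≈ 118.3 km/h


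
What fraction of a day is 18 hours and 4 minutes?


Total minutes: 18×60 + 4 = 1084
Day = 24×60 = 1440 minutes
Fraction = 1084/1440 ≈ 0.7528
As a percentage: 1084/1440 × 100 ≈ 75.28%

0.7528 (75.28%)


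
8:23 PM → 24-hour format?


20:23

Input: 8:23 PM
PM: 8 + 12 = 20


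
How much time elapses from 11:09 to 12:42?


1h 33m

End time in minutes: 12×60 + 42 = 762
Start time in minutes: 11×60 + 9 = 669
Difference = 762 - 669 = 93 minutes
= 1 hours 33 minutes


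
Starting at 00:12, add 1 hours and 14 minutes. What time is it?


01:26

Start: 12 minutes from midnight
Add: 74 minutes
Total: 86 minutes
Hours: 86 ÷ 60 = 1 remainder 26


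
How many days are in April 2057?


30 days

Month: April (month 4)
April has 30 days


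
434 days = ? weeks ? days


62 weeks 0 days

Weeks: 434 ÷ 7 = 62 remainder 0
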